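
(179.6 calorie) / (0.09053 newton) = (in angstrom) 8.301e+13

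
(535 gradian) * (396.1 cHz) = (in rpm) 317.9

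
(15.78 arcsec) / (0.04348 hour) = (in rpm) 4.667e-06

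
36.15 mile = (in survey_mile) 36.15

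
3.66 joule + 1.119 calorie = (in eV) 5.207e+19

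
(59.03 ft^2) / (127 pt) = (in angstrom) 1.224e+12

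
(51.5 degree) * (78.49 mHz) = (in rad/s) 0.07055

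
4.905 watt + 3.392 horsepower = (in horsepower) 3.399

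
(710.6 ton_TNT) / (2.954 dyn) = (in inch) 3.963e+18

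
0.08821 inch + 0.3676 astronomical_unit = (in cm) 5.499e+12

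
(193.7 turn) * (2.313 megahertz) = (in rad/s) 2.815e+09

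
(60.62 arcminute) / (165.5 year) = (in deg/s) 1.936e-10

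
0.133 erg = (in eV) 8.301e+10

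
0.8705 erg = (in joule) 8.705e-08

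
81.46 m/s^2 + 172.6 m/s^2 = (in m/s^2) 254.1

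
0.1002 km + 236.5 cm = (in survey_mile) 0.06373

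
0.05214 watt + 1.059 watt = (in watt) 1.111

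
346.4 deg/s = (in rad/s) 6.046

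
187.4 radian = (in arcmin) 6.442e+05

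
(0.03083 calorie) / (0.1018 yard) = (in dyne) 1.386e+05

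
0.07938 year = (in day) 28.97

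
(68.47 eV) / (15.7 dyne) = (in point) 1.981e-10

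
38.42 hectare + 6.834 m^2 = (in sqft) 4.136e+06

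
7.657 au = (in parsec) 3.712e-05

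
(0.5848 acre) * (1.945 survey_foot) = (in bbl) 8825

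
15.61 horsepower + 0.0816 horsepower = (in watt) 1.17e+04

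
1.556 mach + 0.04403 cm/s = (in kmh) 1907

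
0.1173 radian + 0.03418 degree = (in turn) 0.01876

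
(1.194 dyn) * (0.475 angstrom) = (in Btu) 5.376e-19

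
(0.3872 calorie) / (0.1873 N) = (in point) 2.452e+04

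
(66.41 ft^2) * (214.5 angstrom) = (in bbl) 8.324e-07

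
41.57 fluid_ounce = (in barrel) 0.007733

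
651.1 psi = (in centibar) 4489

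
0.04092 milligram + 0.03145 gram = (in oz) 0.001111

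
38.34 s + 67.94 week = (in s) 4.109e+07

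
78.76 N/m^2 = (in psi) 0.01142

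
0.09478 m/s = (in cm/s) 9.478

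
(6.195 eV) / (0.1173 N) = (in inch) 3.331e-16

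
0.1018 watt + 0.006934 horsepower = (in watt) 5.272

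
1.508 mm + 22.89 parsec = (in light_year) 74.66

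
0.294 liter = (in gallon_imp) 0.06467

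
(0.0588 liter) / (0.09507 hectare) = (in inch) 2.435e-06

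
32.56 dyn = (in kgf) 3.32e-05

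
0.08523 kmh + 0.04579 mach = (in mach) 0.04586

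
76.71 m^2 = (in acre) 0.01896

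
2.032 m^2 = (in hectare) 0.0002032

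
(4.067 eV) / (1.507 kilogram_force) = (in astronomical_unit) 2.947e-31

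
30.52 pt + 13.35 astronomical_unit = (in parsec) 6.472e-05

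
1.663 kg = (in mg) 1.663e+06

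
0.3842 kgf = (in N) 3.768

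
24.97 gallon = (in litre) 94.52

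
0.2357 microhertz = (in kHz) 2.357e-10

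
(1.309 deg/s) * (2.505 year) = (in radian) 1.805e+06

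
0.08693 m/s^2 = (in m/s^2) 0.08693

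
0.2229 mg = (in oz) 7.863e-06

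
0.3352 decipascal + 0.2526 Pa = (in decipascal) 2.861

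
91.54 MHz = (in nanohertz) 9.154e+16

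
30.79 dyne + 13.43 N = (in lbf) 3.019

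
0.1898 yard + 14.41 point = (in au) 1.194e-12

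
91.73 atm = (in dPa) 9.295e+07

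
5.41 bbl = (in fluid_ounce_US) 2.908e+04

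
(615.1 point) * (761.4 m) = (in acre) 0.04083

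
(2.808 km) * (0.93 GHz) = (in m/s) 2.611e+12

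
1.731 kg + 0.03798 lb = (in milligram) 1.748e+06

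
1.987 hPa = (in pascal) 198.7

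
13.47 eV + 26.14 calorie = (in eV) 6.826e+20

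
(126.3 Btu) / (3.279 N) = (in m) 4.064e+04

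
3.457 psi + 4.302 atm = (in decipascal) 4.597e+06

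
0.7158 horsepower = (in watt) 533.8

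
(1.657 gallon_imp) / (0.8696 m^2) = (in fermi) 8.662e+12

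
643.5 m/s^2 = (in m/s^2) 643.5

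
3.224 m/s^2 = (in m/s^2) 3.224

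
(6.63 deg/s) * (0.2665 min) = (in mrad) 1850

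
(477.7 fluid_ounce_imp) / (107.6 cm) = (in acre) 3.117e-06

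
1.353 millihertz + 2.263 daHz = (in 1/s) 22.63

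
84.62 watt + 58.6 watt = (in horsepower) 0.1921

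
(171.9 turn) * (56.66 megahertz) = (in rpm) 5.844e+11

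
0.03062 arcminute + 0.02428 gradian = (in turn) 6.212e-05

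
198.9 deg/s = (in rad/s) 3.471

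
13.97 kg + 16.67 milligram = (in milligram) 1.397e+07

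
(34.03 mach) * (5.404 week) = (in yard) 4.142e+10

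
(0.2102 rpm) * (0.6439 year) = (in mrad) 4.47e+08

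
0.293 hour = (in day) 0.01221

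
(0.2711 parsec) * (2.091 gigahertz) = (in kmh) 6.297e+25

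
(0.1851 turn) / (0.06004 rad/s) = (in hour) 0.005381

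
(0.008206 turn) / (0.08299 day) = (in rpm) 6.867e-05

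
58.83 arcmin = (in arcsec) 3530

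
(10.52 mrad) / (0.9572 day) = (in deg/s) 7.288e-06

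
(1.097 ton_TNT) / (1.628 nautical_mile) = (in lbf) 3.422e+05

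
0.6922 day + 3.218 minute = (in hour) 16.67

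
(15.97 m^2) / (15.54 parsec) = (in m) 3.33e-17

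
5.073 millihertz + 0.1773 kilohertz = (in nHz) 1.773e+11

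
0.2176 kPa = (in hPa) 2.176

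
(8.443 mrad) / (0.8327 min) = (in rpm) 0.001614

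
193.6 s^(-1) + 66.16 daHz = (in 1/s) 855.2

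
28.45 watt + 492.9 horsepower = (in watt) 3.676e+05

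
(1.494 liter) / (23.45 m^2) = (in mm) 0.06371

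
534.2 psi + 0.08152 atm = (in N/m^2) 3.691e+06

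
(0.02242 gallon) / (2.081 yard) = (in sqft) 0.0004801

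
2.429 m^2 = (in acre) 0.0006002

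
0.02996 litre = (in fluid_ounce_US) 1.013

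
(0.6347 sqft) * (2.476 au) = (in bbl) 1.374e+11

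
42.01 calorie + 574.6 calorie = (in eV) 1.61e+22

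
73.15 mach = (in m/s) 2.491e+04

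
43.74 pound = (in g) 1.984e+04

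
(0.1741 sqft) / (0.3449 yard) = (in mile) 3.187e-05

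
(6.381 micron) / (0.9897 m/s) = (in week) 1.066e-11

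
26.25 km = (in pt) 7.441e+07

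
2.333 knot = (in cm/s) 120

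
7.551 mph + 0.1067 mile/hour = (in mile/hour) 7.658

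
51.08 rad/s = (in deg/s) 2927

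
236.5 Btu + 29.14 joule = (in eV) 1.558e+24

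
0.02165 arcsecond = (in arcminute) 0.0003608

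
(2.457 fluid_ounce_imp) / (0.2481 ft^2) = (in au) 2.025e-14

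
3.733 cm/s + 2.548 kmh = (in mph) 1.667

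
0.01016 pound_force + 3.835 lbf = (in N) 17.1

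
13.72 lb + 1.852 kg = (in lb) 17.8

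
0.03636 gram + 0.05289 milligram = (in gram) 0.03641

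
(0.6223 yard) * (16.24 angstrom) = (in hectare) 9.241e-14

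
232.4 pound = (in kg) 105.4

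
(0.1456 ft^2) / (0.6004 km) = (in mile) 1.4e-08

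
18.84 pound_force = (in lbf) 18.84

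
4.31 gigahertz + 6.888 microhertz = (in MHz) 4310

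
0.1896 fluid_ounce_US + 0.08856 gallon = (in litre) 0.3408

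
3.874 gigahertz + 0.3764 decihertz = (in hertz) 3.874e+09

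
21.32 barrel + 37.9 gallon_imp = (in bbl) 22.4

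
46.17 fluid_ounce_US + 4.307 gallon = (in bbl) 0.1111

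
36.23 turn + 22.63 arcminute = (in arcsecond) 4.696e+07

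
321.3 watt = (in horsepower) 0.4309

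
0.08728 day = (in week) 0.01247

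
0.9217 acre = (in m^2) 3730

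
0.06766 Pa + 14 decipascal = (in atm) 1.448e-05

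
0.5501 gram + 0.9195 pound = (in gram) 417.6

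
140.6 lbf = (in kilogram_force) 63.78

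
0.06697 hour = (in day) 0.00279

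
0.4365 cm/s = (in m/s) 0.004365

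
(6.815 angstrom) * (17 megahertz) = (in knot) 0.02252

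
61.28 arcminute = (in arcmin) 61.28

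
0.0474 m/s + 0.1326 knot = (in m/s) 0.1156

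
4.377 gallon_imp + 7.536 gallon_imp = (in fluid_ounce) 1831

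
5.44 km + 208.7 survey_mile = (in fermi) 3.413e+20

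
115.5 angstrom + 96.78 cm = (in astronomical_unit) 6.469e-12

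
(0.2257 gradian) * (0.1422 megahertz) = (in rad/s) 504.1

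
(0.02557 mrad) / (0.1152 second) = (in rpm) 0.00212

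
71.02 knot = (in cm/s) 3654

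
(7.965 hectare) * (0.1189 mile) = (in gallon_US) 4.026e+09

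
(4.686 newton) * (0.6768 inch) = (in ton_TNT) 1.925e-11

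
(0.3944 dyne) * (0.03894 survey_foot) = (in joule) 4.681e-08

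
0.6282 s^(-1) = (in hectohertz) 0.006282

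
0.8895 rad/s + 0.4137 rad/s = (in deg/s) 74.67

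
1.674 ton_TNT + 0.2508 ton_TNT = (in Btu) 7.633e+06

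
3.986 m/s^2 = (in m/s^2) 3.986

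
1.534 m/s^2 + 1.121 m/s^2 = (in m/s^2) 2.655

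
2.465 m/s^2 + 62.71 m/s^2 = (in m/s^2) 65.17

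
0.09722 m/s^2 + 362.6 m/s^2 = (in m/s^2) 362.7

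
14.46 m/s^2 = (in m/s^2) 14.46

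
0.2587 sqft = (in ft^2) 0.2587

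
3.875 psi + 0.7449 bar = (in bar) 1.012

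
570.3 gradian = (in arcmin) 3.08e+04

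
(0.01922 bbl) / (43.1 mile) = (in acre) 1.089e-11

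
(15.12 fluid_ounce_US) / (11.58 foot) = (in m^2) 0.0001267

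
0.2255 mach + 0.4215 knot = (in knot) 149.7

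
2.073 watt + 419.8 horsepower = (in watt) 3.13e+05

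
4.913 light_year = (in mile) 2.888e+13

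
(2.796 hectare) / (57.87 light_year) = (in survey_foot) 1.675e-13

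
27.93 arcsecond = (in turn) 2.155e-05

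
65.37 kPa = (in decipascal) 6.537e+05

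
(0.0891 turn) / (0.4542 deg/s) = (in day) 0.0008174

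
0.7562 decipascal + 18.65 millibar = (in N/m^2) 1865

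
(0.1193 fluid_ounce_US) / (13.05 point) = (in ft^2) 0.008249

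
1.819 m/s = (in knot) 3.536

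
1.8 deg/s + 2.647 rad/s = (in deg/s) 153.5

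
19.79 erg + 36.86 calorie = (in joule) 154.2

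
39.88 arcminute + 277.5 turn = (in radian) 1744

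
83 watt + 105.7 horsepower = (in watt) 7.89e+04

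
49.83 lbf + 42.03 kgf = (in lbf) 142.5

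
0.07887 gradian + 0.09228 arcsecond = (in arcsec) 255.6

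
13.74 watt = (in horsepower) 0.01843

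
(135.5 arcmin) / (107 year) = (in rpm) 1.115e-10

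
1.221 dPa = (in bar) 1.221e-06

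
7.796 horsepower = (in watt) 5813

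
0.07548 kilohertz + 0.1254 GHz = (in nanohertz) 1.254e+17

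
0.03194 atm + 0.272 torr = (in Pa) 3273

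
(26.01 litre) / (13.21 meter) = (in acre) 4.865e-07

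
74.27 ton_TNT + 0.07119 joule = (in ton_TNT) 74.27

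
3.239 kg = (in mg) 3.239e+06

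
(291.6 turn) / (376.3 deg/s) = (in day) 0.003229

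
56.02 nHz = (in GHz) 5.602e-17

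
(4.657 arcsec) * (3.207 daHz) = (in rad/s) 0.0007241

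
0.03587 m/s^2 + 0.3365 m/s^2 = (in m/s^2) 0.3724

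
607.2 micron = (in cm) 0.06072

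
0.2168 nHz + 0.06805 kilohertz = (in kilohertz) 0.06805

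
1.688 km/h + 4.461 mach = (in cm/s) 1.519e+05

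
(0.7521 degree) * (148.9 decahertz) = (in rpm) 186.6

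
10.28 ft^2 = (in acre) 0.000236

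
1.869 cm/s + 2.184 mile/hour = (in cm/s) 99.5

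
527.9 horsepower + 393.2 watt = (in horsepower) 528.4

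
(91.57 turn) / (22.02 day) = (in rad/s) 0.0003024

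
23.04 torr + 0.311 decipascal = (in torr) 23.04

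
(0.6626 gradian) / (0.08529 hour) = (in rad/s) 3.39e-05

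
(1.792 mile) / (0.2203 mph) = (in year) 0.0009286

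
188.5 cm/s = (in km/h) 6.786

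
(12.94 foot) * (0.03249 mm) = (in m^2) 0.0001281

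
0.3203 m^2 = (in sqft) 3.448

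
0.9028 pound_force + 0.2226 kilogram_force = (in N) 6.199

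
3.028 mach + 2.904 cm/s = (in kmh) 3712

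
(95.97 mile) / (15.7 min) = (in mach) 0.4815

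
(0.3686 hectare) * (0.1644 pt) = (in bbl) 1.345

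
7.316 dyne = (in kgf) 7.46e-06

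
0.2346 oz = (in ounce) 0.2346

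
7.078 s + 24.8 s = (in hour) 0.008855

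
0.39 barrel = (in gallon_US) 16.38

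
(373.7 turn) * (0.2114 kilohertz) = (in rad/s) 4.964e+05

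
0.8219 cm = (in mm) 8.219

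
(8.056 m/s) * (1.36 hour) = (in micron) 3.944e+10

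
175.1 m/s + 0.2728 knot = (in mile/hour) 392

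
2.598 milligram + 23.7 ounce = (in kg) 0.6719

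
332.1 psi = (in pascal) 2.29e+06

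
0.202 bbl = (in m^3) 0.03212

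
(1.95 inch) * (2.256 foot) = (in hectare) 3.406e-06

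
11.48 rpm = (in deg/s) 68.88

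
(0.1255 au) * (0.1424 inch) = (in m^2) 6.791e+07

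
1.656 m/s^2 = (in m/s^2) 1.656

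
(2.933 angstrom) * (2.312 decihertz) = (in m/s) 6.781e-11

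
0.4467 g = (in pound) 0.0009848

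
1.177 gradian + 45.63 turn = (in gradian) 1.825e+04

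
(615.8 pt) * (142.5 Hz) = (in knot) 60.18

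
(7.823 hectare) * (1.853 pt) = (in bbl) 321.7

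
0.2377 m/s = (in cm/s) 23.77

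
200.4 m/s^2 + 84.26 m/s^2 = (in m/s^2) 284.7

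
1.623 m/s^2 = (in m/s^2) 1.623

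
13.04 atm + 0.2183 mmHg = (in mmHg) 9911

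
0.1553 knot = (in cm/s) 7.989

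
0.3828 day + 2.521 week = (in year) 0.0494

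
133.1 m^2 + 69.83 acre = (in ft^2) 3.043e+06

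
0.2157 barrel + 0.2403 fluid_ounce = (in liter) 34.3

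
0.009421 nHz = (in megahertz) 9.421e-18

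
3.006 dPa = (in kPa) 0.0003006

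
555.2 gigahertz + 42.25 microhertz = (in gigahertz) 555.2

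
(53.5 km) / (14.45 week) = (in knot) 0.0119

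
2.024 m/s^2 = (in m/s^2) 2.024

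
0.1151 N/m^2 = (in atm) 1.136e-06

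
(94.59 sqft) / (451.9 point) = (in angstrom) 5.512e+11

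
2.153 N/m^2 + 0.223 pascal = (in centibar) 0.002376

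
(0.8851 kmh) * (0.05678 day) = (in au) 8.063e-09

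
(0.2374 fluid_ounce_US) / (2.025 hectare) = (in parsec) 1.124e-26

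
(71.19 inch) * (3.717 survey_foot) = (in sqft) 22.05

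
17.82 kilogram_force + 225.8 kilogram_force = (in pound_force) 537.1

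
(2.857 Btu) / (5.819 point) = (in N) 1.468e+06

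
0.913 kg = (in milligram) 9.13e+05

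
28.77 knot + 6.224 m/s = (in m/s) 21.02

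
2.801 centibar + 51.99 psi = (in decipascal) 3.613e+06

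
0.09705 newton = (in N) 0.09705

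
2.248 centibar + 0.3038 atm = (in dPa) 3.303e+05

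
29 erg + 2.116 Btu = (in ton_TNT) 5.336e-07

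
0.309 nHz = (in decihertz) 3.09e-09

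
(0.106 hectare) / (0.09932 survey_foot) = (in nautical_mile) 18.91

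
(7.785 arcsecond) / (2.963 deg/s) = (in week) 1.207e-09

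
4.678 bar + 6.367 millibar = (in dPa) 4.684e+06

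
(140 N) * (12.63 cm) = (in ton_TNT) 4.226e-09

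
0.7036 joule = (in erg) 7.036e+06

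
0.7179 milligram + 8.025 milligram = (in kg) 8.743e-06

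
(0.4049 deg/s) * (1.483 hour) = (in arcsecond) 7.782e+06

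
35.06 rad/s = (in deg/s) 2009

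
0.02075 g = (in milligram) 20.75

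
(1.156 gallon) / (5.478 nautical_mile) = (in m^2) 4.313e-07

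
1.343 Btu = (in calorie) 338.7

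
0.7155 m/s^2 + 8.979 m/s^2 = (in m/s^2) 9.694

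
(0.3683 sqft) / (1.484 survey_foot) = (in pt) 214.4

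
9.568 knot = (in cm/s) 492.2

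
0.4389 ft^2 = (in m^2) 0.04078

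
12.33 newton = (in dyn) 1.233e+06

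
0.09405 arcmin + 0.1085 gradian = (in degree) 0.09922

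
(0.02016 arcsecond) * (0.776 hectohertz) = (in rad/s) 7.585e-06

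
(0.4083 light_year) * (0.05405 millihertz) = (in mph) 4.67e+11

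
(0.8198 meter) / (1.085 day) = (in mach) 2.568e-08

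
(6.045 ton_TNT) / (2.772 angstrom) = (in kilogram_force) 9.304e+18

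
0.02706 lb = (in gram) 12.27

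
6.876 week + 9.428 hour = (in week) 6.932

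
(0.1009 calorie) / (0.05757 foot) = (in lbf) 5.409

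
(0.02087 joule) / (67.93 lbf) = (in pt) 0.1958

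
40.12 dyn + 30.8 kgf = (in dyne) 3.02e+07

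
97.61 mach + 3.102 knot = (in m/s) 3.324e+04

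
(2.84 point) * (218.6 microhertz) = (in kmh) 7.884e-07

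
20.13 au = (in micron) 3.011e+18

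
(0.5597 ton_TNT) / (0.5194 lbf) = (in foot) 3.325e+09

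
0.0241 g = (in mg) 24.1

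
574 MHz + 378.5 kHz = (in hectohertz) 5.744e+06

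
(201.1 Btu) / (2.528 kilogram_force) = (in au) 5.721e-08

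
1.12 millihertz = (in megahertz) 1.12e-09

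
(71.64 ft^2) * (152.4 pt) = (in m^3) 0.3578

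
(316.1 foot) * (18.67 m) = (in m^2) 1799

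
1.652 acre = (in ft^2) 7.196e+04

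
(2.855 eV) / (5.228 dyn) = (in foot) 2.871e-14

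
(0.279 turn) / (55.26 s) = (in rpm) 0.3029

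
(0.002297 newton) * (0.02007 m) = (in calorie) 1.102e-05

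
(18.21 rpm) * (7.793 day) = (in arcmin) 4.414e+09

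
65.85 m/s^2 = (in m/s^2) 65.85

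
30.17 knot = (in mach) 0.04558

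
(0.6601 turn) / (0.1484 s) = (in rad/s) 27.95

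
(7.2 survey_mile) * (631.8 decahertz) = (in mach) 2.15e+05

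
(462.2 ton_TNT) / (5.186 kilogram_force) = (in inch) 1.497e+12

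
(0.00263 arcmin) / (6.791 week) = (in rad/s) 1.863e-13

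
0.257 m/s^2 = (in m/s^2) 0.257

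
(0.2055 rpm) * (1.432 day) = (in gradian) 1.695e+05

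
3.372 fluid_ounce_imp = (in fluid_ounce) 3.24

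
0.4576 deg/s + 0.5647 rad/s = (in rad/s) 0.5727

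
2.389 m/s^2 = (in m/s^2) 2.389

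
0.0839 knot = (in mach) 0.0001268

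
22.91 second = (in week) 3.788e-05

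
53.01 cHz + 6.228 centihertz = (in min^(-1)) 35.54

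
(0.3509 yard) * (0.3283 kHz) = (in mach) 0.3094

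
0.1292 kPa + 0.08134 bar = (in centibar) 8.263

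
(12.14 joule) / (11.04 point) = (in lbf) 700.7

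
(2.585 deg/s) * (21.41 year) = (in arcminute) 1.047e+11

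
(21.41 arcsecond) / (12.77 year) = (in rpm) 2.461e-12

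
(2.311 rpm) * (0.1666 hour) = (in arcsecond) 2.994e+07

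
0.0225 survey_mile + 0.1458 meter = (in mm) 3.636e+04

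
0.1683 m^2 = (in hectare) 1.683e-05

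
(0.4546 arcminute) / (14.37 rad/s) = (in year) 2.918e-13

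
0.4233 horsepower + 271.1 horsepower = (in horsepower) 271.5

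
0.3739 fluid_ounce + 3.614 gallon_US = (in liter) 13.69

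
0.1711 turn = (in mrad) 1075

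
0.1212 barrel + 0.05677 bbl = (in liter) 28.29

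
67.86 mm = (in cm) 6.786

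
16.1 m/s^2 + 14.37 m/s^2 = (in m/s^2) 30.47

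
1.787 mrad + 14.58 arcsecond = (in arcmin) 6.386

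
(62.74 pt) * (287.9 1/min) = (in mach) 0.0003119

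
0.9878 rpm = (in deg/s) 5.927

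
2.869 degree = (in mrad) 50.07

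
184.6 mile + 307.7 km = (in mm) 6.048e+08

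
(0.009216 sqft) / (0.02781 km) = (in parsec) 9.977e-22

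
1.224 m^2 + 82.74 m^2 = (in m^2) 83.96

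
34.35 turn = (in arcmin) 7.42e+05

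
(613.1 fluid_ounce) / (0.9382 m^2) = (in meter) 0.01933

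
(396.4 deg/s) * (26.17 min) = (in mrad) 1.086e+07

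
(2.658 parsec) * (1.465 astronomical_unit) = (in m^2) 1.797e+28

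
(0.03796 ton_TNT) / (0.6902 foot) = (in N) 7.55e+08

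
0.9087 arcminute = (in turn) 4.207e-05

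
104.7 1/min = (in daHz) 0.1745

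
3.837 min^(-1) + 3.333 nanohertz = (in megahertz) 6.395e-08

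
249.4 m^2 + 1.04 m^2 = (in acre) 0.06189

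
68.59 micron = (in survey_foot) 0.000225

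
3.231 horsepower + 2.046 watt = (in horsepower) 3.234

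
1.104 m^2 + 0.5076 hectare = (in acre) 1.255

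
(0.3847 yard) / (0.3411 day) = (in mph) 2.67e-05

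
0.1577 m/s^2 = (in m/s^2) 0.1577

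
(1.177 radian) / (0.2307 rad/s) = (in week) 8.436e-06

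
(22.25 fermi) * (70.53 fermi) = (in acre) 3.878e-31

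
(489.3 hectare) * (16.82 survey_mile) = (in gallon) 3.499e+13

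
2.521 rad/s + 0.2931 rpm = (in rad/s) 2.552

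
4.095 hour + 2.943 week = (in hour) 498.5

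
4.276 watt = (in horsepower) 0.005734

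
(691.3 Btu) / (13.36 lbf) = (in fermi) 1.227e+19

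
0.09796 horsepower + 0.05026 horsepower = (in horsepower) 0.1482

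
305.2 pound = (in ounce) 4883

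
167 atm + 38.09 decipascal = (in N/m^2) 1.692e+07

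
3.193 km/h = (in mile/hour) 1.984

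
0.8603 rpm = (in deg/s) 5.162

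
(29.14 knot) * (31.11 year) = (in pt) 4.169e+13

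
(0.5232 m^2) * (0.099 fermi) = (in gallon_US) 1.368e-14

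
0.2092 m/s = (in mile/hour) 0.468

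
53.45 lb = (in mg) 2.424e+07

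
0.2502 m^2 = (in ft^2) 2.693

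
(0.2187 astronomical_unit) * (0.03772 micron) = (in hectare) 0.1234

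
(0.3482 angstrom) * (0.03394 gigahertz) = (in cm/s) 0.1182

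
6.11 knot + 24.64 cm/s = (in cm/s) 339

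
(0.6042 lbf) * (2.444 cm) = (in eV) 4.1e+17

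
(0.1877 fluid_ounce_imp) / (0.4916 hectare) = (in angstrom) 10.85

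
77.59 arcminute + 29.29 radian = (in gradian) 1866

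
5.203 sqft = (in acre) 0.0001194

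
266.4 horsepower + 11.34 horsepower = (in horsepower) 277.7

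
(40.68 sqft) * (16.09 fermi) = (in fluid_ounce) 2.056e-09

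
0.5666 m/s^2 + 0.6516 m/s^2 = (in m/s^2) 1.218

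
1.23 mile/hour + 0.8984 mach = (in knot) 595.7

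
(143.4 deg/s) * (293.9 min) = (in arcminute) 1.517e+08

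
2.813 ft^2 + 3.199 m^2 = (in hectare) 0.000346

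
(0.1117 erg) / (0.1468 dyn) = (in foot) 0.02496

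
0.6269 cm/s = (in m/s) 0.006269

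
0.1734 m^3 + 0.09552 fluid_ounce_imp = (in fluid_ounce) 5863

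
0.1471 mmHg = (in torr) 0.1471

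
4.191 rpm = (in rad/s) 0.4389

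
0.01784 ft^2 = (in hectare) 1.657e-07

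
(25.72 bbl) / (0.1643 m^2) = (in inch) 979.9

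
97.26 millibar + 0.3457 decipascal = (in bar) 0.09726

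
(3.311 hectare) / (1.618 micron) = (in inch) 8.057e+11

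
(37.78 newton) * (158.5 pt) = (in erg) 2.112e+07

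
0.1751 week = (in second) 1.059e+05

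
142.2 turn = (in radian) 893.5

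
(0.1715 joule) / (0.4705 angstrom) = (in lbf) 8.194e+08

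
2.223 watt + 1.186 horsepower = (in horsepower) 1.189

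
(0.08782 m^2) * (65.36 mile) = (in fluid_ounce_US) 3.124e+08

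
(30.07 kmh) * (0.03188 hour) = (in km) 0.9586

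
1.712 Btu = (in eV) 1.127e+22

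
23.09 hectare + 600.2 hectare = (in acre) 1540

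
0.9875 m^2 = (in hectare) 9.875e-05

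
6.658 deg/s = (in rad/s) 0.1162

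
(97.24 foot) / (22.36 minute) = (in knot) 0.04294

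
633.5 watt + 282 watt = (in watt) 915.5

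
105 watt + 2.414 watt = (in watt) 107.4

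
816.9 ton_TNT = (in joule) 3.418e+12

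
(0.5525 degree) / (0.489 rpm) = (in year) 5.971e-09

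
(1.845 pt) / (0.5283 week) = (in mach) 5.983e-12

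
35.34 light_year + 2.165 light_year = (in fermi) 3.548e+32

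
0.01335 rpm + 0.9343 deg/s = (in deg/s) 1.014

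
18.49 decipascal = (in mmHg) 0.01387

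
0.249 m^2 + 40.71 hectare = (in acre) 100.6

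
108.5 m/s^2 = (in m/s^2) 108.5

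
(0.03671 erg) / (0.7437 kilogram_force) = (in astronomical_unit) 3.365e-21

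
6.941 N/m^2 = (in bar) 6.941e-05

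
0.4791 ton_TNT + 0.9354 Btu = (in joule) 2.005e+09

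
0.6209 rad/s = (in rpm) 5.929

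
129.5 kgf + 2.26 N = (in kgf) 129.7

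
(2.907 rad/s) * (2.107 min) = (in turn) 58.49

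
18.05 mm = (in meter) 0.01805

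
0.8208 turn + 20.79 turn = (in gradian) 8644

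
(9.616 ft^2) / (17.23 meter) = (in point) 147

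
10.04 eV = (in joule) 1.609e-18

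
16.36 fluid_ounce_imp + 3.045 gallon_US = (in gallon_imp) 2.638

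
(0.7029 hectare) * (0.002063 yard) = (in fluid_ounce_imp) 4.667e+05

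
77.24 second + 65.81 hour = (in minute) 3950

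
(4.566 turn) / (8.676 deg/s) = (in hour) 0.05263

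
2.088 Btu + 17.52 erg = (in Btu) 2.088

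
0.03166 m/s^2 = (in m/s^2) 0.03166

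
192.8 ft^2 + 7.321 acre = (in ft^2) 3.191e+05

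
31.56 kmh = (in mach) 0.02575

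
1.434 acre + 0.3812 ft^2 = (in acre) 1.434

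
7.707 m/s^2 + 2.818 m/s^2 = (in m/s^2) 10.53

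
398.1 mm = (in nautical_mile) 0.000215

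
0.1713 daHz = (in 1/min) 102.8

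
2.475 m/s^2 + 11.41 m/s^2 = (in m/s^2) 13.88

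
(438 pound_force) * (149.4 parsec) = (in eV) 5.606e+40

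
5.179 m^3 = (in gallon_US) 1368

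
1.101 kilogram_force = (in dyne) 1.08e+06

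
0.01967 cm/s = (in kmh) 0.0007081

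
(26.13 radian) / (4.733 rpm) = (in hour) 0.01464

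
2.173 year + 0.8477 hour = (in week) 113.3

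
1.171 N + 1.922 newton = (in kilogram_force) 0.3154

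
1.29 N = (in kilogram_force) 0.1315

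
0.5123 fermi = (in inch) 2.017e-14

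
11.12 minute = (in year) 2.116e-05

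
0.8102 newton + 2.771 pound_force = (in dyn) 1.314e+06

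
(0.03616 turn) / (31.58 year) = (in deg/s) 1.307e-08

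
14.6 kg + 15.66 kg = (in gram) 3.026e+04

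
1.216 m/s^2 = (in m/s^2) 1.216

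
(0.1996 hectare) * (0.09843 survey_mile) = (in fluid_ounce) 1.069e+10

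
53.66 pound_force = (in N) 238.7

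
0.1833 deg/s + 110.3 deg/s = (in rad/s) 1.928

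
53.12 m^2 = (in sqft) 571.8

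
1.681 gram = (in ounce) 0.0593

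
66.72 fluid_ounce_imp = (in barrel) 0.01192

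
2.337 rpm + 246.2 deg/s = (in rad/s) 4.542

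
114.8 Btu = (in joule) 1.211e+05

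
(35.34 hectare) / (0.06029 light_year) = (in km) 6.196e-13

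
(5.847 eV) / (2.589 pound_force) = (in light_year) 8.598e-36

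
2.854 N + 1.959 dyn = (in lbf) 0.6416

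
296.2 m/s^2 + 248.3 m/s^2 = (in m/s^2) 544.5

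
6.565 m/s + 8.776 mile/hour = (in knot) 20.39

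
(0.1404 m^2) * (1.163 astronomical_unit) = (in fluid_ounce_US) 8.26e+14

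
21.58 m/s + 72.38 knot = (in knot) 114.3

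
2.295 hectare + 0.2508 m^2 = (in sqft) 2.47e+05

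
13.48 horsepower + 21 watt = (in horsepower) 13.51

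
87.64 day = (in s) 7.572e+06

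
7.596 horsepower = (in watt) 5664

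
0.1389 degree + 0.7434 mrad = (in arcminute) 10.89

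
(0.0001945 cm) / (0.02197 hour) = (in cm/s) 2.459e-06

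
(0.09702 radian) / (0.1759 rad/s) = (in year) 1.749e-08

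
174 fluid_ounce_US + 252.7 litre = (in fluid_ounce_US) 8719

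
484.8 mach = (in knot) 3.209e+05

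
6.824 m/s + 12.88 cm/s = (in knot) 13.52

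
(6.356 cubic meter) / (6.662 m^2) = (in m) 0.9541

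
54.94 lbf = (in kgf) 24.92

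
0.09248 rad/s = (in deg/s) 5.299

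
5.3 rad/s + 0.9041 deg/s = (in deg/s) 304.6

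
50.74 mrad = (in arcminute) 174.4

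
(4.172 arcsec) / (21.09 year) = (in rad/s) 3.041e-14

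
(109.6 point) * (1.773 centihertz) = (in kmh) 0.002468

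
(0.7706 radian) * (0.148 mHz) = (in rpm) 0.001089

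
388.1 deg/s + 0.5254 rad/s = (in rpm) 69.7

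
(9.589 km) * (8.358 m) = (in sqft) 8.627e+05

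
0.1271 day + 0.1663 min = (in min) 183.2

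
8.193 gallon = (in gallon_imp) 6.822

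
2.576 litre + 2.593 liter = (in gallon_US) 1.366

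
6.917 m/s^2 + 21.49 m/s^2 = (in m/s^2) 28.41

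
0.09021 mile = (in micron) 1.452e+08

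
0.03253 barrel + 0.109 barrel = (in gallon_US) 5.944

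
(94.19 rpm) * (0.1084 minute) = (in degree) 3676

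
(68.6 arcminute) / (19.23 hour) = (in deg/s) 1.652e-05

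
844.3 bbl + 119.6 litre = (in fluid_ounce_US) 4.543e+06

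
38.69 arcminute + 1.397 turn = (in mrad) 8789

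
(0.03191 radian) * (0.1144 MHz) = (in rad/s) 3651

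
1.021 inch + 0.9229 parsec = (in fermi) 2.848e+31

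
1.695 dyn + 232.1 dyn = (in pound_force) 0.0005256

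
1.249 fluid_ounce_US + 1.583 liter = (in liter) 1.62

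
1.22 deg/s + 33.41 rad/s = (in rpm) 319.2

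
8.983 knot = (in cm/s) 462.1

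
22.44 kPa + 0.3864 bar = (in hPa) 610.8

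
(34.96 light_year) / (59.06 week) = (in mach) 2.719e+07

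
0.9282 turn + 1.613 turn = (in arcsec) 3.293e+06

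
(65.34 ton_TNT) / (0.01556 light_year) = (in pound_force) 0.0004175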